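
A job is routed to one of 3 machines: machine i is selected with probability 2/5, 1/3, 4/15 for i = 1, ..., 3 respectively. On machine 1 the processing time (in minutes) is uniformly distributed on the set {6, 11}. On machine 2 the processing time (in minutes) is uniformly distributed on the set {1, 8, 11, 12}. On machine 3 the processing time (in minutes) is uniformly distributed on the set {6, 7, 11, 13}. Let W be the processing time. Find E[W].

128/15

E[W | machine 1] = (6+11)/2 = 17/2.
E[W | machine 2] = (1+8+11+12)/4 = 8.
E[W | machine 3] = (6+7+11+13)/4 = 37/4.
E[W] = (2/5)·(17/2) + (1/3)·(8) + (4/15)·(37/4) = 128/15.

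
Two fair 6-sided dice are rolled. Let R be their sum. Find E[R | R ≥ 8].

P(R ≥ 8) = 5/12.
Σ over the event: 8·5/36 + 9·1/9 + 10·1/12 + 11·1/18 + 12·1/36 = 35/9.
E[R | R ≥ 8] = (35/9) / (5/12) = 28/3.

28/3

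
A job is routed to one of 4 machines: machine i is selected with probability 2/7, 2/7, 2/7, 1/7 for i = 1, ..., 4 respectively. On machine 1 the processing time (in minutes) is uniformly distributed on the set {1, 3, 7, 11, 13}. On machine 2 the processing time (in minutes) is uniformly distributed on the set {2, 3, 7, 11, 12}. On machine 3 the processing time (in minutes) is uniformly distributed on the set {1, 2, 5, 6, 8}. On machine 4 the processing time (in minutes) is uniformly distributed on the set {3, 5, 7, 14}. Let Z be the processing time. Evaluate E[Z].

881/140

E[Z | machine 1] = (1+3+7+11+13)/5 = 7.
E[Z | machine 2] = (2+3+7+11+12)/5 = 7.
E[Z | machine 3] = (1+2+5+6+8)/5 = 22/5.
E[Z | machine 4] = (3+5+7+14)/4 = 29/4.
E[Z] = (2/7)·(7) + (2/7)·(7) + (2/7)·(22/5) + (1/7)·(29/4) = 881/140.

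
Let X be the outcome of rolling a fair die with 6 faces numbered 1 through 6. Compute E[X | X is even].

Given X is even, X is equally likely to be any of {2, 4, 6}.
E[X | X is even] = (2 + 4 + 6) / 3 = 4.

4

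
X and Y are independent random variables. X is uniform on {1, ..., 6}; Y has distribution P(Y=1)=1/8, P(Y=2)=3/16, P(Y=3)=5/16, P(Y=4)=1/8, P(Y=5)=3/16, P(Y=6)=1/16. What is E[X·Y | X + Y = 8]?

100/7

P(X + Y = 8) = 7/48.
Summing XY·P(x,y) over outcomes with X + Y = 8 gives 25/12.
E[X·Y | X + Y = 8] = (25/12) / (7/48) = 100/7.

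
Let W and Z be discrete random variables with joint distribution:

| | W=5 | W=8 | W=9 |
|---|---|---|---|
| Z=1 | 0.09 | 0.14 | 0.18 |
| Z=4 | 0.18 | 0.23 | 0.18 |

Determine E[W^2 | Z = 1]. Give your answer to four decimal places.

62.9024

P(Z = 1) = 0.41.
Σ W^2·P over the event = 25·(0.09) + 64·(0.14) + 81·(0.18) = 25.79.
E[W^2 | Z = 1] = (25.79) / (0.41) = 62.9024.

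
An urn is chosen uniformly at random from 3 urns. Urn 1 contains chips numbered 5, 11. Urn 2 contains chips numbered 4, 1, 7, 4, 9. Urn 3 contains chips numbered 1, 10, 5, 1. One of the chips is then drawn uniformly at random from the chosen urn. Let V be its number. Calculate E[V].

E[V | urn 1] = (5+11)/2 = 8.
E[V | urn 2] = (4+1+7+4+9)/5 = 5.
E[V | urn 3] = (1+10+5+1)/4 = 17/4.
By the law of total expectation,
E[V] = (1/3)·(8) + (1/3)·(5) + (1/3)·(17/4) = 23/4.

23/4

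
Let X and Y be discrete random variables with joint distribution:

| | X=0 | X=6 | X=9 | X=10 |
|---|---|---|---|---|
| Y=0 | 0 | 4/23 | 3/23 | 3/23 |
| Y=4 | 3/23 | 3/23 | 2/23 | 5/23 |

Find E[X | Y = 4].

P(Y = 4) = 13/23.
Σ X·P over the event = 0·(3/23) + 6·(3/23) + 9·(2/23) + 10·(5/23) = 86/23.
E[X | Y = 4] = (86/23) / (13/23) = 86/13.

86/13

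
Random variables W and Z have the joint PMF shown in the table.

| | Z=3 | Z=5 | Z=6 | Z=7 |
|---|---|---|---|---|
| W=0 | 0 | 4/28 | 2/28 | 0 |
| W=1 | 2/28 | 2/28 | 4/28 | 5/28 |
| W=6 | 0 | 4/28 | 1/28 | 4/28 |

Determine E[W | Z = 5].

13/5

P(Z = 5) = 5/14.
Summing W·P(W=x,Z=y) over the conditioning event gives 13/14.
E[W | Z = 5] = (13/14) / (5/14) = 13/5.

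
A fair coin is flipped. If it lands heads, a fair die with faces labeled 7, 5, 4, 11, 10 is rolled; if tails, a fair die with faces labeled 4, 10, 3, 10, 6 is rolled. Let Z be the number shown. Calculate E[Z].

E[Z | heads] = (7+5+4+11+10)/5 = 37/5.
E[Z | tails] = (4+10+3+10+6)/5 = 33/5.
E[Z] = (1/2)·(37/5) + (1/2)·(33/5) = 7.

7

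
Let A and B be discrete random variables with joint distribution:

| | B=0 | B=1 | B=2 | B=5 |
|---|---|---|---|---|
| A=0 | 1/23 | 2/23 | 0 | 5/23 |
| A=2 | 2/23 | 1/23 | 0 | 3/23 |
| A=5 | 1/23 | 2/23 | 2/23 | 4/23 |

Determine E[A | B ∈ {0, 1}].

P(B ∈ {0, 1}) = 9/23.
Σ A·P over the event = 0·(1/23) + 0·(2/23) + 2·(2/23) + 2·(1/23) + 5·(1/23) + 5·(2/23) = 21/23.
E[A | B ∈ {0, 1}] = (21/23) / (9/23) = 7/3.

7/3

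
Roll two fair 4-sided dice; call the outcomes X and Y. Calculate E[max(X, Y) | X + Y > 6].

Outcomes with X + Y > 6: (3,4), (4,3), (4,4), each with probability 1/16.
E[max(X, Y) | X + Y > 6] = (4 + 4 + 4) / 3 = 4.

4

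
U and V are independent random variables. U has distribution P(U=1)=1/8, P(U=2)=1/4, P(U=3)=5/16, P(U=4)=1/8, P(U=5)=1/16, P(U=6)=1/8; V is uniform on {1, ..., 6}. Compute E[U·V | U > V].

331/34

P(U > V) = 17/48.
Summing UV·P(x,y) over outcomes with U > V gives 331/96.
E[U·V | U > V] = (331/96) / (17/48) = 331/34.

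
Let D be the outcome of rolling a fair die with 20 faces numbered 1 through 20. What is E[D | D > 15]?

Given D > 15, D is equally likely to be any of {16, 17, 18, 19, 20}.
E[D | D > 15] = (16 + 17 + 18 + 19 + 20) / 5 = 18.

18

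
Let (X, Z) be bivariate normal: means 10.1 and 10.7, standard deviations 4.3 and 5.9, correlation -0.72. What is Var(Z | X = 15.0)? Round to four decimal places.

16.7645

The conditional variance in a bivariate normal is σ_Z²(1 − ρ²), independent of x.
Var(Z | X=15.0) = (5.9)²·(1 − (-0.72)²) = 34.81·0.4816 = 16.7645.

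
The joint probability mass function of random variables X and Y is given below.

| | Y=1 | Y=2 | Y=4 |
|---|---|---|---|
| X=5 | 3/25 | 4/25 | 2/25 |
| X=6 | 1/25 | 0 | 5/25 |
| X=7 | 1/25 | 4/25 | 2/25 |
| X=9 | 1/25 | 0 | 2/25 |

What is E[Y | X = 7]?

17/7

P(X = 7) = 7/25.
Summing Y·P(X=x,Y=y) over the conditioning event gives 17/25.
E[Y | X = 7] = (17/25) / (7/25) = 17/7.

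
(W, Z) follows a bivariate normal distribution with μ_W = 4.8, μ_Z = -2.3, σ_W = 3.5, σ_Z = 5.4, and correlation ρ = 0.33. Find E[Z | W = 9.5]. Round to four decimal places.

For a bivariate normal, E[Z | W=x] = μ_Z + ρ·(σ_Z/σ_W)·(x − μ_W).
E[Z | W=9.5] = -2.3 + (0.33)·(5.4/3.5)·(9.5 − (4.8)) = -2.3 + (0.50914)·(4.7) = 0.0930.

0.0930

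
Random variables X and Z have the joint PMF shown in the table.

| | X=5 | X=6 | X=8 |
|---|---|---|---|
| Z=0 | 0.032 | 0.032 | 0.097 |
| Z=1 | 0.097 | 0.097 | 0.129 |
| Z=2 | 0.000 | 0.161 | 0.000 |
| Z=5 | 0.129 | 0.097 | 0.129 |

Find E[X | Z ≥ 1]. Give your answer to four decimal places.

P(Z ≥ 1) = 0.839.
Σ X·P over the event = 5·(0.097) + 5·(0.129) + 6·(0.097) + 6·(0.161) + 6·(0.097) + 8·(0.129) + 8·(0.129) = 5.324.
E[X | Z ≥ 1] = (5.324) / (0.839) = 6.3456.

6.3456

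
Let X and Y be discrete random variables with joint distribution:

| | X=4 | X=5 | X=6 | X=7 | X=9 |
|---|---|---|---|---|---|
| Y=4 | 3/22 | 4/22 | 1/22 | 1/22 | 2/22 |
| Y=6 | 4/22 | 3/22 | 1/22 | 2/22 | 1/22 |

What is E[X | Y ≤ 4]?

63/11

P(Y ≤ 4) = 1/2.
Summing X·P(X=x,Y=y) over the conditioning event gives 63/22.
E[X | Y ≤ 4] = (63/22) / (1/2) = 63/11.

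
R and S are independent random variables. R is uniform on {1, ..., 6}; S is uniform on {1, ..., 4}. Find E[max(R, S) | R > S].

P(R > S) = 7/12.
Summing max(R,S)·P(x,y) over outcomes with R > S gives 8/3.
E[max(R, S) | R > S] = (8/3) / (7/12) = 32/7.

32/7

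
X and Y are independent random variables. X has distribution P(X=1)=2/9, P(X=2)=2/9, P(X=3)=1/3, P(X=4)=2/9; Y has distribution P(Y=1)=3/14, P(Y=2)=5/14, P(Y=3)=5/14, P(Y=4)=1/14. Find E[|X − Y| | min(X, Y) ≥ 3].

13/30

P(min(X, Y) ≥ 3) = 5/21.
Summing |X−Y|·P(x,y) over outcomes with min(X, Y) ≥ 3 gives 13/126.
E[|X − Y| | min(X, Y) ≥ 3] = (13/126) / (5/21) = 13/30.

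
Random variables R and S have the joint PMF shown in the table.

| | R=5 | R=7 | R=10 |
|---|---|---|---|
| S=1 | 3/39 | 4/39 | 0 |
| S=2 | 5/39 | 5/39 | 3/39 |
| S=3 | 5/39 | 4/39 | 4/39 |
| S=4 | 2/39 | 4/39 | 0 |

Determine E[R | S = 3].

P(S = 3) = 1/3.
Summing R·P(R=x,S=y) over the conditioning event gives 31/13.
E[R | S = 3] = (31/13) / (1/3) = 93/13.

93/13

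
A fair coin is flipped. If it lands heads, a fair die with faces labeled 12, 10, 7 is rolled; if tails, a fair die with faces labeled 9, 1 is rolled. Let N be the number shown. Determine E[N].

E[N | heads] = (12+10+7)/3 = 29/3.
E[N | tails] = (9+1)/2 = 5.
By the law of total expectation,
E[N] = (1/2)·(29/3) + (1/2)·(5) = 22/3.

22/3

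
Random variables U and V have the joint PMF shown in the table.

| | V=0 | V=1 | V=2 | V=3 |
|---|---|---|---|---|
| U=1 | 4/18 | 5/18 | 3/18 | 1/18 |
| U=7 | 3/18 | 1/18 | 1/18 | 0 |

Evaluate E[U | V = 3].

1

P(V = 3) = 1/18.
Σ U·P over the event = 1·(1/18) = 1/18.
E[U | V = 3] = (1/18) / (1/18) = 1.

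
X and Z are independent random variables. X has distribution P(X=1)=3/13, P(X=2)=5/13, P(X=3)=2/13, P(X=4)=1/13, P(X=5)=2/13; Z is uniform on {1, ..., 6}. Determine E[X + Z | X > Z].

P(X > Z) = 10/39.
Summing (X+Z)·P(x,y) over outcomes with X > Z gives 37/26.
E[X + Z | X > Z] = (37/26) / (10/39) = 111/20.

111/20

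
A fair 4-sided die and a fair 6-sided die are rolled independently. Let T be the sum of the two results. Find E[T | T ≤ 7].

P(T ≤ 7) = 3/4.
Σ over the event: 2·1/24 + 3·1/12 + 4·1/8 + 5·1/6 + 6·1/6 + 7·1/6 = 23/6.
E[T | T ≤ 7] = (23/6) / (3/4) = 46/9.

46/9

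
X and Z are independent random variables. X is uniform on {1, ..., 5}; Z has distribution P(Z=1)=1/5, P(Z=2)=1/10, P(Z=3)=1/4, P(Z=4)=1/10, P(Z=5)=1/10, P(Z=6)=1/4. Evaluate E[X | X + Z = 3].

P(X + Z = 3) = 3/50.
Summing X·P(x,y) over outcomes with X + Z = 3 gives 1/10.
E[X | X + Z = 3] = (1/10) / (3/50) = 5/3.

5/3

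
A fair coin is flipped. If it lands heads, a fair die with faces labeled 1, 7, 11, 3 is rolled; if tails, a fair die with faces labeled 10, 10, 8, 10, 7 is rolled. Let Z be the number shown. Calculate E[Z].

E[Z | heads] = (1+7+11+3)/4 = 11/2.
E[Z | tails] = (10+10+8+10+7)/5 = 9.
By the law of total expectation,
E[Z] = (1/2)·(11/2) + (1/2)·(9) = 29/4.

29/4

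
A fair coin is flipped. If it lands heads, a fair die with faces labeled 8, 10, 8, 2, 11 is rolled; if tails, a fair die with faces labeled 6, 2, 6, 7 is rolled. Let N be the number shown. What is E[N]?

E[N | heads] = (8+10+8+2+11)/5 = 39/5.
E[N | tails] = (6+2+6+7)/4 = 21/4.
By the law of total expectation,
E[N] = (1/2)·(39/5) + (1/2)·(21/4) = 261/40.

261/40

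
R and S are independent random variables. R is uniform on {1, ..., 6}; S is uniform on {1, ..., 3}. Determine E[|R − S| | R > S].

31/12

P(R > S) = 2/3.
Summing |R−S|·P(x,y) over outcomes with R > S gives 31/18.
E[|R − S| | R > S] = (31/18) / (2/3) = 31/12.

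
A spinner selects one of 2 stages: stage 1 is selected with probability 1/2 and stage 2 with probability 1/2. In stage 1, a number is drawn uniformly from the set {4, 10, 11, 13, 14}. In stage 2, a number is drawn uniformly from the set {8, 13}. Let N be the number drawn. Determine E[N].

209/20

E[N | stage 1] = (4+10+11+13+14)/5 = 52/5.
E[N | stage 2] = (8+13)/2 = 21/2.
By the law of total expectation,
E[N] = (1/2)·(52/5) + (1/2)·(21/2) = 209/20.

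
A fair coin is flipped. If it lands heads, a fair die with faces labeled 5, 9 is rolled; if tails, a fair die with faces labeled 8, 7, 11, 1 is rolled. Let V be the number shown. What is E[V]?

55/8

E[V | heads] = (5+9)/2 = 7.
E[V | tails] = (8+7+11+1)/4 = 27/4.
E[V] = (1/2)·(7) + (1/2)·(27/4) = 55/8.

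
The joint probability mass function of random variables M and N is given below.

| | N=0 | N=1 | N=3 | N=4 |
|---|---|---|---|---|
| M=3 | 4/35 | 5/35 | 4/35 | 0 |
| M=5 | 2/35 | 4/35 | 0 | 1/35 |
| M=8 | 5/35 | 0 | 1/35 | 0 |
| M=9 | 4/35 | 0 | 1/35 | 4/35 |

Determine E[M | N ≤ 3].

27/5

P(N ≤ 3) = 6/7.
Summing M·P(M=x,N=y) over the conditioning event gives 162/35.
E[M | N ≤ 3] = (162/35) / (6/7) = 27/5.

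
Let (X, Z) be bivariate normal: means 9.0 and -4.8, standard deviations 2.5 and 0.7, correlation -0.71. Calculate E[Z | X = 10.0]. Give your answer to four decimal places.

E[Z | X=x] = μ_Z + ρ(σ_Z/σ_X)(x − μ_X) for jointly normal variables.
E[Z | X=10.0] = -4.8 + (-0.71)·(0.7/2.5)·(10.0 − (9.0)) = -4.8 + (-0.1988)·(1) = -4.9988.

-4.9988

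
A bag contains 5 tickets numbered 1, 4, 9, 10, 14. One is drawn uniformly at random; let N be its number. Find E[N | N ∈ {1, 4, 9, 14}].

7

P(N ∈ {1, 4, 9, 14}) = 4/5.
Σ over the event: 1·1/5 + 4·1/5 + 9·1/5 + 14·1/5 = 28/5.
E[N | N ∈ {1, 4, 9, 14}] = (28/5) / (4/5) = 7.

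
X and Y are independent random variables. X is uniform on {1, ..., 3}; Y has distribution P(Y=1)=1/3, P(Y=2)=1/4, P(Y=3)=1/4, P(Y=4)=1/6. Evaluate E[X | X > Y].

29/11

P(X > Y) = 11/36.
Summing X·P(x,y) over outcomes with X > Y gives 29/36.
E[X | X > Y] = (29/36) / (11/36) = 29/11.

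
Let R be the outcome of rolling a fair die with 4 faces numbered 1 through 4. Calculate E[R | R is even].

3

Given R is even, R is equally likely to be any of {2, 4}.
E[R | R is even] = (2 + 4) / 2 = 3.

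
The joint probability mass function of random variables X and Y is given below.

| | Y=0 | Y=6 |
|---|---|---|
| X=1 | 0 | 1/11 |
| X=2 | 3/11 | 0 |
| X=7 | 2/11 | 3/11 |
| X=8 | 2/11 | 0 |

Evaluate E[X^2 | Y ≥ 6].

P(Y ≥ 6) = 4/11.
Σ X^2·P over the event = 1·(1/11) + 49·(3/11) = 148/11.
E[X^2 | Y ≥ 6] = (148/11) / (4/11) = 37.

37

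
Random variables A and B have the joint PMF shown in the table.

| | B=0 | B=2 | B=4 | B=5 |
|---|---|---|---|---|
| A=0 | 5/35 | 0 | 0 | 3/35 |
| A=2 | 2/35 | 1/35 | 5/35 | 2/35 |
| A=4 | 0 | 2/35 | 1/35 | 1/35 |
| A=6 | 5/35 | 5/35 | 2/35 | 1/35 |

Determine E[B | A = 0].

15/8

P(A = 0) = 8/35.
Σ B·P over the event = 0·(5/35) + 5·(3/35) = 3/7.
E[B | A = 0] = (3/7) / (8/35) = 15/8.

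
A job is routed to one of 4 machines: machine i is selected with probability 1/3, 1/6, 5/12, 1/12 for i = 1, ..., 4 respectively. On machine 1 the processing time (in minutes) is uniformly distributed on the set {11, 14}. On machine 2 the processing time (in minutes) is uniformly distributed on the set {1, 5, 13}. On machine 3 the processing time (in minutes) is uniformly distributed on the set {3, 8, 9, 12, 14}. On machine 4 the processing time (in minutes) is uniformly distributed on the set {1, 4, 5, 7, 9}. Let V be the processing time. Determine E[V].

E[V | machine 1] = (11+14)/2 = 25/2.
E[V | machine 2] = (1+5+13)/3 = 19/3.
E[V | machine 3] = (3+8+9+12+14)/5 = 46/5.
E[V | machine 4] = (1+4+5+7+9)/5 = 26/5.
E[V] = (1/3)·(25/2) + (1/6)·(19/3) + (5/12)·(46/5) + (1/12)·(26/5) = 427/45.

427/45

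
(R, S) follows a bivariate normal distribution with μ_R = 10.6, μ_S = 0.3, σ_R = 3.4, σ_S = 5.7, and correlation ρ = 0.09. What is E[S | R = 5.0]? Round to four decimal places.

-0.5449

The regression of S on R has slope ρ·σ_S/σ_R and passes through (μ_R, μ_S).
E[S | R=5.0] = 0.3 + (0.09)·(5.7/3.4)·(5.0 − (10.6)) = 0.3 + (0.15088)·(-5.6) = -0.5449.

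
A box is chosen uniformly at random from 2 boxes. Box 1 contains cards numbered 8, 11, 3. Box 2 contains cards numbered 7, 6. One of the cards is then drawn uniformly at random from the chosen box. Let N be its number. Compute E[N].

E[N | box 1] = (8+11+3)/3 = 22/3.
E[N | box 2] = (7+6)/2 = 13/2.
E[N] = (1/2)·(22/3) + (1/2)·(13/2) = 83/12.

83/12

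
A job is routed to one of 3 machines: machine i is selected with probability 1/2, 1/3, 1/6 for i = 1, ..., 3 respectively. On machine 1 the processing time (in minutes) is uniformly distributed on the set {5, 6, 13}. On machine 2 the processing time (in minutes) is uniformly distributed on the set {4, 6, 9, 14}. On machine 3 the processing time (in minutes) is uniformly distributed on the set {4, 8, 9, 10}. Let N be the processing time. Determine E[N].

193/24

E[N | machine 1] = (5+6+13)/3 = 8.
E[N | machine 2] = (4+6+9+14)/4 = 33/4.
E[N | machine 3] = (4+8+9+10)/4 = 31/4.
By the law of total expectation,
E[N] = (1/2)·(8) + (1/3)·(33/4) + (1/6)·(31/4) = 193/24.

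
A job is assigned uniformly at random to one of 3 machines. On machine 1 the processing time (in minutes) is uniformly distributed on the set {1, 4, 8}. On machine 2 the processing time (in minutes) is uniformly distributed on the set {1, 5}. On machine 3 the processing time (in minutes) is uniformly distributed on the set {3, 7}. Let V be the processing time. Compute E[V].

E[V | machine 1] = (1+4+8)/3 = 13/3.
E[V | machine 2] = (1+5)/2 = 3.
E[V | machine 3] = (3+7)/2 = 5.
E[V] = (1/3)·(13/3) + (1/3)·(3) + (1/3)·(5) = 37/9.

37/9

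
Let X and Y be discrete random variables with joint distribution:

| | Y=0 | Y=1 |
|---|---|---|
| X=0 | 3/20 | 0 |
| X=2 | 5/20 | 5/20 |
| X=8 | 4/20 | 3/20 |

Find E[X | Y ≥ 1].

P(Y ≥ 1) = 2/5.
Σ X·P over the event = 2·(5/20) + 8·(3/20) = 17/10.
E[X | Y ≥ 1] = (17/10) / (2/5) = 17/4.

17/4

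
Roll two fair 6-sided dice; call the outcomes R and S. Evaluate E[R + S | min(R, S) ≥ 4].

P(min(R, S) ≥ 4) = 1/4.
Summing (R+S)·P(x,y) over outcomes with min(R, S) ≥ 4 gives 5/2.
E[R + S | min(R, S) ≥ 4] = (5/2) / (1/4) = 10.

10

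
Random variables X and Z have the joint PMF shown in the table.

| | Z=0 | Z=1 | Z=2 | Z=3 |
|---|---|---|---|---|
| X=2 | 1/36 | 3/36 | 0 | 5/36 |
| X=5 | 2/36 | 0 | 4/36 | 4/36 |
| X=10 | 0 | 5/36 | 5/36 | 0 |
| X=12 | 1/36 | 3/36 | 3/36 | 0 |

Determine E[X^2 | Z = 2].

86

P(Z = 2) = 1/3.
Σ X^2·P over the event = 25·(4/36) + 100·(5/36) + 144·(3/36) = 86/3.
E[X^2 | Z = 2] = (86/3) / (1/3) = 86.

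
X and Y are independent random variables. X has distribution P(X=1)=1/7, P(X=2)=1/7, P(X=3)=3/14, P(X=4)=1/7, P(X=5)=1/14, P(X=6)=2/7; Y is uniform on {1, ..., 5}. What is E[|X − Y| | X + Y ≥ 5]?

122/57

P(X + Y ≥ 5) = 57/70.
Summing |X−Y|·P(x,y) over outcomes with X + Y ≥ 5 gives 61/35.
E[|X − Y| | X + Y ≥ 5] = (61/35) / (57/70) = 122/57.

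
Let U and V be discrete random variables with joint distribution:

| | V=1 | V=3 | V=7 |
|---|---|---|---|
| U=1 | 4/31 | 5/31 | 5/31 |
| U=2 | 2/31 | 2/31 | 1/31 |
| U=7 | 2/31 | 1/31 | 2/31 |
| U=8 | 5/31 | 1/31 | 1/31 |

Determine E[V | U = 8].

P(U = 8) = 7/31.
Σ V·P over the event = 1·(5/31) + 3·(1/31) + 7·(1/31) = 15/31.
E[V | U = 8] = (15/31) / (7/31) = 15/7.

15/7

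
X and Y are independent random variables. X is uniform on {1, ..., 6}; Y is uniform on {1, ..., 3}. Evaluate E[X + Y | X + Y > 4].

79/12

P(X + Y > 4) = 2/3.
Summing (X+Y)·P(x,y) over outcomes with X + Y > 4 gives 79/18.
E[X + Y | X + Y > 4] = (79/18) / (2/3) = 79/12.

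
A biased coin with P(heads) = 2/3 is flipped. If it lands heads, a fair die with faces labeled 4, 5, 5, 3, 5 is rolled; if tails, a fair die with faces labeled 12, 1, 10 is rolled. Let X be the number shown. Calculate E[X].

247/45

E[X | heads] = (4+5+5+3+5)/5 = 22/5.
E[X | tails] = (12+1+10)/3 = 23/3.
By the law of total expectation,
E[X] = (2/3)·(22/5) + (1/3)·(23/3) = 247/45.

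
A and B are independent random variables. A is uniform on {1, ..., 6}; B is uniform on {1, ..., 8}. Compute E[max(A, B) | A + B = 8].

11/2

Outcomes with A + B = 8: (1,7), (2,6), (3,5), (4,4), (5,3), (6,2), each with probability 1/48.
E[max(A, B) | A + B = 8] = (7 + 6 + 5 + 4 + 5 + 6) / 6 = 11/2.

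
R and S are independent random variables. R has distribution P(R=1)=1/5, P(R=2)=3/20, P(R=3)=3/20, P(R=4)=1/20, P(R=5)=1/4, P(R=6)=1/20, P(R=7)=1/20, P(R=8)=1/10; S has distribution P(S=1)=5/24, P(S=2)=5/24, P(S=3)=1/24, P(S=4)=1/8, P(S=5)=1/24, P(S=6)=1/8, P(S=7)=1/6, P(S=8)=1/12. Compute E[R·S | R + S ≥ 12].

P(R + S ≥ 12) = 77/480.
Summing RS·P(x,y) over outcomes with R + S ≥ 12 gives 3269/480.
E[R·S | R + S ≥ 12] = (3269/480) / (77/480) = 467/11.

467/11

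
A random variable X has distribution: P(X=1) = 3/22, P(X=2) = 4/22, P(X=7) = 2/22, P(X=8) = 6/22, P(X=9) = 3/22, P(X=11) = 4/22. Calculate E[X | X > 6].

133/15

P(X > 6) = 15/22.
Σ over the event: 7·1/11 + 8·3/11 + 9·3/22 + 11·2/11 = 133/22.
E[X | X > 6] = (133/22) / (15/22) = 133/15.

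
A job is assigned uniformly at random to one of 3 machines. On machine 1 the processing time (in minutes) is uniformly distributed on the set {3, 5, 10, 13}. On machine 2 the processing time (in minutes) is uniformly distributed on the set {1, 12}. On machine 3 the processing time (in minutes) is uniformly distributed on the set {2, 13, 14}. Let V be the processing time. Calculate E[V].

E[V | machine 1] = (3+5+10+13)/4 = 31/4.
E[V | machine 2] = (1+12)/2 = 13/2.
E[V | machine 3] = (2+13+14)/3 = 29/3.
By the law of total expectation,
E[V] = (1/3)·(31/4) + (1/3)·(13/2) + (1/3)·(29/3) = 287/36.

287/36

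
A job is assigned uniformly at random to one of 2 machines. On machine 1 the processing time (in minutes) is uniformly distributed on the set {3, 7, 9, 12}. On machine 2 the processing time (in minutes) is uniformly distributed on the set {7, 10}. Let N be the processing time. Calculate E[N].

E[N | machine 1] = (3+7+9+12)/4 = 31/4.
E[N | machine 2] = (7+10)/2 = 17/2.
By the law of total expectation,
E[N] = (1/2)·(31/4) + (1/2)·(17/2) = 65/8.

65/8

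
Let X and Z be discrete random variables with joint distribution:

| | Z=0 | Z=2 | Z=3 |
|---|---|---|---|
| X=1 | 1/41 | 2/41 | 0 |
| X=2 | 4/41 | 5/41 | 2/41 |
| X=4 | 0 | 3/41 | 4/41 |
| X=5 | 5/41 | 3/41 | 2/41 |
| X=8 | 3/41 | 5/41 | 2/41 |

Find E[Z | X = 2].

16/11

P(X = 2) = 11/41.
Σ Z·P over the event = 0·(4/41) + 2·(5/41) + 3·(2/41) = 16/41.
E[Z | X = 2] = (16/41) / (11/41) = 16/11.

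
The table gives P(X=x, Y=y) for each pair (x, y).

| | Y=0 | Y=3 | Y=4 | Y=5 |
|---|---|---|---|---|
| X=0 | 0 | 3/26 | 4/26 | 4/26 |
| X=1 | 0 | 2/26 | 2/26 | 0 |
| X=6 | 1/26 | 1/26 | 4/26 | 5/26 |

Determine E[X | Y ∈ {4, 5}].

P(Y ∈ {4, 5}) = 19/26.
Σ X·P over the event = 0·(4/26) + 0·(4/26) + 1·(2/26) + 6·(4/26) + 6·(5/26) = 28/13.
E[X | Y ∈ {4, 5}] = (28/13) / (19/26) = 56/19.

56/19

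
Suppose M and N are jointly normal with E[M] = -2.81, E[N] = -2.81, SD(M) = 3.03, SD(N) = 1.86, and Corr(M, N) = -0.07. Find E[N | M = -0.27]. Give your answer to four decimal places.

-2.9191

For a bivariate normal, E[N | M=x] = μ_N + ρ·(σ_N/σ_M)·(x − μ_M).
E[N | M=-0.27] = -2.81 + (-0.07)·(1.86/3.03)·(-0.27 − (-2.81)) = -2.81 + (-0.04297)·(2.54) = -2.9191.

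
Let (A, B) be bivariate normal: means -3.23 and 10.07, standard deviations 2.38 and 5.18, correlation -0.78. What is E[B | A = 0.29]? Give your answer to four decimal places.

The regression of B on A has slope ρ·σ_B/σ_A and passes through (μ_A, μ_B).
E[B | A=0.29] = 10.07 + (-0.78)·(5.18/2.38)·(0.29 − (-3.23)) = 10.07 + (-1.69765)·(3.52) = 4.0943.

4.0943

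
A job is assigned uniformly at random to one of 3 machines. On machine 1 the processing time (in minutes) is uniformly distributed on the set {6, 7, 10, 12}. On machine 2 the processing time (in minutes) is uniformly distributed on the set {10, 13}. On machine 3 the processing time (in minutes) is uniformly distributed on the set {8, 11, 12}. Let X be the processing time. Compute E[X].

367/36

E[X | machine 1] = (6+7+10+12)/4 = 35/4.
E[X | machine 2] = (10+13)/2 = 23/2.
E[X | machine 3] = (8+11+12)/3 = 31/3.
By the law of total expectation,
E[X] = (1/3)·(35/4) + (1/3)·(23/2) + (1/3)·(31/3) = 367/36.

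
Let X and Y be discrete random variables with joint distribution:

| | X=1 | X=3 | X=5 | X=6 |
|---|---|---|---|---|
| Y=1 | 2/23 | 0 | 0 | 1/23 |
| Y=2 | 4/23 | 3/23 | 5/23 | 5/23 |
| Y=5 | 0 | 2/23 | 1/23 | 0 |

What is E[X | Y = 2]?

P(Y = 2) = 17/23.
Σ X·P over the event = 1·(4/23) + 3·(3/23) + 5·(5/23) + 6·(5/23) = 68/23.
E[X | Y = 2] = (68/23) / (17/23) = 4.

4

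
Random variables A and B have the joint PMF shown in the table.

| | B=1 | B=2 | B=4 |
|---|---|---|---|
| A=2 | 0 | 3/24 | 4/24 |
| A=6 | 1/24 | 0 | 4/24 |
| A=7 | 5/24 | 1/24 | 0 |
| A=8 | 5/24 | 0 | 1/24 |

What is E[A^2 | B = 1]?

601/11

P(B = 1) = 11/24.
Σ A^2·P over the event = 36·(1/24) + 49·(5/24) + 64·(5/24) = 601/24.
E[A^2 | B = 1] = (601/24) / (11/24) = 601/11.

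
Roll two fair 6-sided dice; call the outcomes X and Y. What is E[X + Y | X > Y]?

P(X > Y) = 5/12.
Summing (X+Y)·P(x,y) over outcomes with X > Y gives 35/12.
E[X + Y | X > Y] = (35/12) / (5/12) = 7.

7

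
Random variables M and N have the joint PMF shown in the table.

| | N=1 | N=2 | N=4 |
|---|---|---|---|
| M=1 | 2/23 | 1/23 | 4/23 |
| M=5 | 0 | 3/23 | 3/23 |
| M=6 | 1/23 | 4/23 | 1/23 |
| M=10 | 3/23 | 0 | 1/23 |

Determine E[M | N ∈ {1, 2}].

P(N ∈ {1, 2}) = 14/23.
Σ M·P over the event = 1·(2/23) + 1·(1/23) + 5·(3/23) + 6·(1/23) + 6·(4/23) + 10·(3/23) = 78/23.
E[M | N ∈ {1, 2}] = (78/23) / (14/23) = 39/7.

39/7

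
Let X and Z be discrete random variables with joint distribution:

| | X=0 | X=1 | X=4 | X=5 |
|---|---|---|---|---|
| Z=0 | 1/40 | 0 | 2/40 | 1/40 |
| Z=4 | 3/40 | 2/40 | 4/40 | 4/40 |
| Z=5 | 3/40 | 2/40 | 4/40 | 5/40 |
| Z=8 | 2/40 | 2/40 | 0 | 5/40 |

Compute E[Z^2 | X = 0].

251/9

P(X = 0) = 9/40.
Σ Z^2·P over the event = 0·(1/40) + 16·(3/40) + 25·(3/40) + 64·(2/40) = 251/40.
E[Z^2 | X = 0] = (251/40) / (9/40) = 251/9.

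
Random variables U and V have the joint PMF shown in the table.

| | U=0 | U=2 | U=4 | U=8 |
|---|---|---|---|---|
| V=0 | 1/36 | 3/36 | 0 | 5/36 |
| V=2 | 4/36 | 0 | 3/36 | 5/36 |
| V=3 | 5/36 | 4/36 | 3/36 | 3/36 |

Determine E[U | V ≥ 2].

32/9

P(V ≥ 2) = 3/4.
Summing U·P(U=x,V=y) over the conditioning event gives 8/3.
E[U | V ≥ 2] = (8/3) / (3/4) = 32/9.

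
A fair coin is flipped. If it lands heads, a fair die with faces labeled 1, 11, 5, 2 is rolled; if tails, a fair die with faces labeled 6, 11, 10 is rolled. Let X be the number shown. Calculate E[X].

55/8

E[X | heads] = (1+11+5+2)/4 = 19/4.
E[X | tails] = (6+11+10)/3 = 9.
E[X] = (1/2)·(19/4) + (1/2)·(9) = 55/8.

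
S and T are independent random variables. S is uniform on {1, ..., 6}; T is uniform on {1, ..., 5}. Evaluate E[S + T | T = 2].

11/2

P(T = 2) = 1/5.
Summing (S+T)·P(x,y) over outcomes with T = 2 gives 11/10.
E[S + T | T = 2] = (11/10) / (1/5) = 11/2.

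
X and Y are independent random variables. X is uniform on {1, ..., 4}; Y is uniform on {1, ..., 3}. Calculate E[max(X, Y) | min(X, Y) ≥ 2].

P(min(X, Y) ≥ 2) = 1/2.
Summing max(X,Y)·P(x,y) over outcomes with min(X, Y) ≥ 2 gives 19/12.
E[max(X, Y) | min(X, Y) ≥ 2] = (19/12) / (1/2) = 19/6.

19/6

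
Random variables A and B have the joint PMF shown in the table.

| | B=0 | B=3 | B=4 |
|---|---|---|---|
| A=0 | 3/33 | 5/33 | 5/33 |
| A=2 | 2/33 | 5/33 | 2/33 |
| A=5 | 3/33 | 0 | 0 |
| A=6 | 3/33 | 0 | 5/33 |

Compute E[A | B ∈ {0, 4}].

71/23

P(B ∈ {0, 4}) = 23/33.
Σ A·P over the event = 0·(3/33) + 0·(5/33) + 2·(2/33) + 2·(2/33) + 5·(3/33) + 6·(3/33) + 6·(5/33) = 71/33.
E[A | B ∈ {0, 4}] = (71/33) / (23/33) = 71/23.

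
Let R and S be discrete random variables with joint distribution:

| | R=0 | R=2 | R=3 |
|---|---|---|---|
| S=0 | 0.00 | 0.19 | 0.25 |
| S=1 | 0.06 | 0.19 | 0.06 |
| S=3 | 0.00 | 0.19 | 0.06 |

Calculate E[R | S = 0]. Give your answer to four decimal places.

P(S = 0) = 0.44.
Σ R·P over the event = 2·(0.19) + 3·(0.25) = 1.13.
E[R | S = 0] = (1.13) / (0.44) = 2.5682.

2.5682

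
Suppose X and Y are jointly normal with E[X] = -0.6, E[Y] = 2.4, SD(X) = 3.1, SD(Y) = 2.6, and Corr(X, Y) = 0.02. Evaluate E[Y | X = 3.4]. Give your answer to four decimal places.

2.4671

For a bivariate normal, E[Y | X=x] = μ_Y + ρ·(σ_Y/σ_X)·(x − μ_X).
E[Y | X=3.4] = 2.4 + (0.02)·(2.6/3.1)·(3.4 − (-0.6)) = 2.4 + (0.016774)·(4) = 2.4671.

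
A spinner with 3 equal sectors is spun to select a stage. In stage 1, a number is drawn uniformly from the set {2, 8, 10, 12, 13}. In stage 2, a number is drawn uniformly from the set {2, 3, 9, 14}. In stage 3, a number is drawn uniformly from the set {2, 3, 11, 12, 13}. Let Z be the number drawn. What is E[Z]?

E[Z | stage 1] = (2+8+10+12+13)/5 = 9.
E[Z | stage 2] = (2+3+9+14)/4 = 7.
E[Z | stage 3] = (2+3+11+12+13)/5 = 41/5.
E[Z] = (1/3)·(9) + (1/3)·(7) + (1/3)·(41/5) = 121/15.

121/15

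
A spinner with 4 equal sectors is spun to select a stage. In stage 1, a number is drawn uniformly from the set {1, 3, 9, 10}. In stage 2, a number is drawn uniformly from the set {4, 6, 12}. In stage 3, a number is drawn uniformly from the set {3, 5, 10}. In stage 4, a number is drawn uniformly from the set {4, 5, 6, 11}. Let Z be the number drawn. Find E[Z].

307/48

E[Z | stage 1] = (1+3+9+10)/4 = 23/4.
E[Z | stage 2] = (4+6+12)/3 = 22/3.
E[Z | stage 3] = (3+5+10)/3 = 6.
E[Z | stage 4] = (4+5+6+11)/4 = 13/2.
E[Z] = (1/4)·(23/4) + (1/4)·(22/3) + (1/4)·(6) + (1/4)·(13/2) = 307/48.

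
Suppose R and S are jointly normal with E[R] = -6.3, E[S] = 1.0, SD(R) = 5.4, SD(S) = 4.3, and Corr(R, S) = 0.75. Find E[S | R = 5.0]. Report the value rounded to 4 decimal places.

E[S | R=x] = μ_S + ρ(σ_S/σ_R)(x − μ_R) for jointly normal variables.
E[S | R=5.0] = 1.0 + (0.75)·(4.3/5.4)·(5.0 − (-6.3)) = 1.0 + (0.59722)·(11.3) = 7.7486.

7.7486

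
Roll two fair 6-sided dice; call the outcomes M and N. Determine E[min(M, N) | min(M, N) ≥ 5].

P(min(M, N) ≥ 5) = 1/9.
Summing min(M,N)·P(x,y) over outcomes with min(M, N) ≥ 5 gives 7/12.
E[min(M, N) | min(M, N) ≥ 5] = (7/12) / (1/9) = 21/4.

21/4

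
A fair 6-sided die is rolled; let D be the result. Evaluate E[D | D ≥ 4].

Given D ≥ 4, D is equally likely to be any of {4, 5, 6}.
E[D | D ≥ 4] = (4 + 5 + 6) / 3 = 5.

5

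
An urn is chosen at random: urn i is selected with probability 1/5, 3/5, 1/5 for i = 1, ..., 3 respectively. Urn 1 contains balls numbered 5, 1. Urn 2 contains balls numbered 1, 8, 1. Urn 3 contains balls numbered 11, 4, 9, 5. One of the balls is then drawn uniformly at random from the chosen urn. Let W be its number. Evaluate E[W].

81/20

E[W | urn 1] = (5+1)/2 = 3.
E[W | urn 2] = (1+8+1)/3 = 10/3.
E[W | urn 3] = (11+4+9+5)/4 = 29/4.
E[W] = (1/5)·(3) + (3/5)·(10/3) + (1/5)·(29/4) = 81/20.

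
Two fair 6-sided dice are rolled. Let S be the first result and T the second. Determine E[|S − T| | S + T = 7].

Outcomes with S + T = 7: (1,6), (2,5), (3,4), (4,3), (5,2), (6,1), each with probability 1/36.
E[|S − T| | S + T = 7] = (5 + 3 + 1 + 1 + 3 + 5) / 6 = 3.

3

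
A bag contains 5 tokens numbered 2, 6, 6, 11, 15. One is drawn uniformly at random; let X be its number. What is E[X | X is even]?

14/3

P(X is even) = 3/5.
Σ over the event: 2·1/5 + 6·2/5 = 14/5.
E[X | X is even] = (14/5) / (3/5) = 14/3.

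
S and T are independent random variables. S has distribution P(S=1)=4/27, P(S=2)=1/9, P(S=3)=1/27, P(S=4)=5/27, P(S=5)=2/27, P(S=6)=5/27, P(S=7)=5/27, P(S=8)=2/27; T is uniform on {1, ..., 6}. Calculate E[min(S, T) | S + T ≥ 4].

443/151

P(S + T ≥ 4) = 151/162.
Summing min(S,T)·P(x,y) over outcomes with S + T ≥ 4 gives 443/162.
E[min(S, T) | S + T ≥ 4] = (443/162) / (151/162) = 443/151.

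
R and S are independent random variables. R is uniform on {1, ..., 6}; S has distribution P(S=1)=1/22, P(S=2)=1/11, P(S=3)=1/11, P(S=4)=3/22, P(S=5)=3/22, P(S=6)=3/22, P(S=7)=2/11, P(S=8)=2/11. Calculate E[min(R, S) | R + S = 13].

P(R + S = 13) = 2/33.
Summing min(R,S)·P(x,y) over outcomes with R + S = 13 gives 1/3.
E[min(R, S) | R + S = 13] = (1/3) / (2/33) = 11/2.

11/2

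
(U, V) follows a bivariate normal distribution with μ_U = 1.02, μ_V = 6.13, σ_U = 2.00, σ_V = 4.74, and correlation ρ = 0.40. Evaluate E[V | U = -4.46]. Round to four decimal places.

The regression of V on U has slope ρ·σ_V/σ_U and passes through (μ_U, μ_V).
E[V | U=-4.46] = 6.13 + (0.40)·(4.74/2.00)·(-4.46 − (1.02)) = 6.13 + (0.948)·(-5.48) = 0.9350.

0.9350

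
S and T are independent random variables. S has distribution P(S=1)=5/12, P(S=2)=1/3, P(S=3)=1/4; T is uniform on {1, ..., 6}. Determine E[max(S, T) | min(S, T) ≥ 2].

P(min(S, T) ≥ 2) = 35/72.
Summing max(S,T)·P(x,y) over outcomes with min(S, T) ≥ 2 gives 143/72.
E[max(S, T) | min(S, T) ≥ 2] = (143/72) / (35/72) = 143/35.

143/35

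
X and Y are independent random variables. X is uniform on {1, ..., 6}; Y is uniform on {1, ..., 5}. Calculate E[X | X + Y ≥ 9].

P(X + Y ≥ 9) = 1/5.
Summing X·P(x,y) over outcomes with X + Y ≥ 9 gives 16/15.
E[X | X + Y ≥ 9] = (16/15) / (1/5) = 16/3.

16/3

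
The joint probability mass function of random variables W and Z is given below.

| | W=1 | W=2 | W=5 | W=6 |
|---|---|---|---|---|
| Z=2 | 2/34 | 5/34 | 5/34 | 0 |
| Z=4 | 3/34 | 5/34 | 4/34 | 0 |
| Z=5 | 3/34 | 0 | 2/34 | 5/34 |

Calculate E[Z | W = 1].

P(W = 1) = 4/17.
Σ Z·P over the event = 2·(2/34) + 4·(3/34) + 5·(3/34) = 31/34.
E[Z | W = 1] = (31/34) / (4/17) = 31/8.

31/8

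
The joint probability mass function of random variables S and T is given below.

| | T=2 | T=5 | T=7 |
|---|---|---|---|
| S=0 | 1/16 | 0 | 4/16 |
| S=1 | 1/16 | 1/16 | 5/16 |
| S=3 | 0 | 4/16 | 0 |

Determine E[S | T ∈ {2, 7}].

6/11

P(T ∈ {2, 7}) = 11/16.
Σ S·P over the event = 0·(1/16) + 0·(4/16) + 1·(1/16) + 1·(5/16) = 3/8.
E[S | T ∈ {2, 7}] = (3/8) / (11/16) = 6/11.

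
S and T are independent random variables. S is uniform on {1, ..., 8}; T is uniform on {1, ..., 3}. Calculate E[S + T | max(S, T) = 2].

P(max(S, T) = 2) = 1/8.
Summing (S+T)·P(x,y) over outcomes with max(S, T) = 2 gives 5/12.
E[S + T | max(S, T) = 2] = (5/12) / (1/8) = 10/3.

10/3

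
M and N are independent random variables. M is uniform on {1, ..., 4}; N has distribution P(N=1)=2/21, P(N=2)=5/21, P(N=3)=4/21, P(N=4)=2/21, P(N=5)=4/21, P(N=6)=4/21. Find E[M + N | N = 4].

P(N = 4) = 2/21.
Summing (M+N)·P(x,y) over outcomes with N = 4 gives 13/21.
E[M + N | N = 4] = (13/21) / (2/21) = 13/2.

13/2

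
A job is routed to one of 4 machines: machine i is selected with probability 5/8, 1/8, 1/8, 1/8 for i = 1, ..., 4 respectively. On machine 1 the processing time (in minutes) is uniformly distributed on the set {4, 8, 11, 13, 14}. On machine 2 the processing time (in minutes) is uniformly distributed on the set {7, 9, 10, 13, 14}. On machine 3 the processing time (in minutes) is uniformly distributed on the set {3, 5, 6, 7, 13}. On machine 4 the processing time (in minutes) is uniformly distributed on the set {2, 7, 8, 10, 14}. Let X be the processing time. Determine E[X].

189/20

E[X | machine 1] = (4+8+11+13+14)/5 = 10.
E[X | machine 2] = (7+9+10+13+14)/5 = 53/5.
E[X | machine 3] = (3+5+6+7+13)/5 = 34/5.
E[X | machine 4] = (2+7+8+10+14)/5 = 41/5.
By the law of total expectation,
E[X] = (5/8)·(10) + (1/8)·(53/5) + (1/8)·(34/5) + (1/8)·(41/5) = 189/20.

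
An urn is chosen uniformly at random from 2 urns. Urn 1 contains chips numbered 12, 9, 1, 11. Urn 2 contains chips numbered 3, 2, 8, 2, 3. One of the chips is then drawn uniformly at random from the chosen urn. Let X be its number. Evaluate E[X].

237/40

E[X | urn 1] = (12+9+1+11)/4 = 33/4.
E[X | urn 2] = (3+2+8+2+3)/5 = 18/5.
By the law of total expectation,
E[X] = (1/2)·(33/4) + (1/2)·(18/5) = 237/40.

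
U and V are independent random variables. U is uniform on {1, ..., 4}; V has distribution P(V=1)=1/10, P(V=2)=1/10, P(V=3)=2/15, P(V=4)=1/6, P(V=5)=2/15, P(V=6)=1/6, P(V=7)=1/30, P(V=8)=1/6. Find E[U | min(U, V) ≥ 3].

P(min(U, V) ≥ 3) = 2/5.
Summing U·P(x,y) over outcomes with min(U, V) ≥ 3 gives 7/5.
E[U | min(U, V) ≥ 3] = (7/5) / (2/5) = 7/2.

7/2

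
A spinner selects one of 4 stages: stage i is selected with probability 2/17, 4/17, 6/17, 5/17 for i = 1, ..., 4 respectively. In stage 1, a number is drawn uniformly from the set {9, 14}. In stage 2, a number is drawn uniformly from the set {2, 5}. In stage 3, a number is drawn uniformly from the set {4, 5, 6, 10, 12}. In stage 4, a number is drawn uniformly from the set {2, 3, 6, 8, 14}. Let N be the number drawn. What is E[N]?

572/85

E[N | stage 1] = (9+14)/2 = 23/2.
E[N | stage 2] = (2+5)/2 = 7/2.
E[N | stage 3] = (4+5+6+10+12)/5 = 37/5.
E[N | stage 4] = (2+3+6+8+14)/5 = 33/5.
E[N] = (2/17)·(23/2) + (4/17)·(7/2) + (6/17)·(37/5) + (5/17)·(33/5) = 572/85.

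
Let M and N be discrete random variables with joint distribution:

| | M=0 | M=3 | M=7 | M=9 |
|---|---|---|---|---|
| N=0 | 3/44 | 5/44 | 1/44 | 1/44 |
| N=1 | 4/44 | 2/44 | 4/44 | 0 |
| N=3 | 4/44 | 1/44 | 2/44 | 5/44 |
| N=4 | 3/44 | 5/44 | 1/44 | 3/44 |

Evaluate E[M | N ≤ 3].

127/32

P(N ≤ 3) = 8/11.
Summing M·P(M=x,N=y) over the conditioning event gives 127/44.
E[M | N ≤ 3] = (127/44) / (8/11) = 127/32.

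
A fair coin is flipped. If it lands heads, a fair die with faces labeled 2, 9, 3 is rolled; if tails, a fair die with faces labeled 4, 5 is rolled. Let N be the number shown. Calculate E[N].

E[N | heads] = (2+9+3)/3 = 14/3.
E[N | tails] = (4+5)/2 = 9/2.
E[N] = (1/2)·(14/3) + (1/2)·(9/2) = 55/12.

55/12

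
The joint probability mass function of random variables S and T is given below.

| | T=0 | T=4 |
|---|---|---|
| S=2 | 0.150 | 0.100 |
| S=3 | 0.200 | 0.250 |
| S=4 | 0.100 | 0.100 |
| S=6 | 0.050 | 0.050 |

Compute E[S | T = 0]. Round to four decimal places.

3.2000

P(T = 0) = 0.500.
Σ S·P over the event = 2·(0.150) + 3·(0.200) + 4·(0.100) + 6·(0.050) = 1.600.
E[S | T = 0] = (1.600) / (0.500) = 3.2000.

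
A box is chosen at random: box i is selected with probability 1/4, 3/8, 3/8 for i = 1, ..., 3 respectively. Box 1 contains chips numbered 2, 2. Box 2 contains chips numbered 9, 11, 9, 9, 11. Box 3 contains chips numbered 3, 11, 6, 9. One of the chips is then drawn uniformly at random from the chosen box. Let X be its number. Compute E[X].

1103/160

E[X | box 1] = (2+2)/2 = 2.
E[X | box 2] = (9+11+9+9+11)/5 = 49/5.
E[X | box 3] = (3+11+6+9)/4 = 29/4.
By the law of total expectation,
E[X] = (1/4)·(2) + (3/8)·(49/5) + (3/8)·(29/4) = 1103/160.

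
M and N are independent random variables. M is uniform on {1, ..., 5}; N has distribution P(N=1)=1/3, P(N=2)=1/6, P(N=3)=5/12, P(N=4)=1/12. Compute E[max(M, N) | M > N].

130/33

P(M > N) = 11/20.
Summing max(M,N)·P(x,y) over outcomes with M > N gives 13/6.
E[max(M, N) | M > N] = (13/6) / (11/20) = 130/33.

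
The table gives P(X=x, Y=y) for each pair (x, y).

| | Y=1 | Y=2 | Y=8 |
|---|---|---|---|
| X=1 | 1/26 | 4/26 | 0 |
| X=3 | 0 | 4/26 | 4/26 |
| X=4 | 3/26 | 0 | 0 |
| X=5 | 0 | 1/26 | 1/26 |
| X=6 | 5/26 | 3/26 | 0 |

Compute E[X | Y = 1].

P(Y = 1) = 9/26.
Summing X·P(X=x,Y=y) over the conditioning event gives 43/26.
E[X | Y = 1] = (43/26) / (9/26) = 43/9.

43/9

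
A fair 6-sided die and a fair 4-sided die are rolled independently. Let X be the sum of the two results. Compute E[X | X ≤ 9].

P(X ≤ 9) = 23/24.
Σ over the event: 2·1/24 + 3·1/12 + 4·1/8 + 5·1/6 + 6·1/6 + 7·1/6 + 8·1/8 + 9·1/12 = 67/12.
E[X | X ≤ 9] = (67/12) / (23/24) = 134/23.

134/23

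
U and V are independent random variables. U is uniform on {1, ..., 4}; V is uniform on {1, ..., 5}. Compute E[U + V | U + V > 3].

6

P(U + V > 3) = 17/20.
Summing (U+V)·P(x,y) over outcomes with U + V > 3 gives 51/10.
E[U + V | U + V > 3] = (51/10) / (17/20) = 6.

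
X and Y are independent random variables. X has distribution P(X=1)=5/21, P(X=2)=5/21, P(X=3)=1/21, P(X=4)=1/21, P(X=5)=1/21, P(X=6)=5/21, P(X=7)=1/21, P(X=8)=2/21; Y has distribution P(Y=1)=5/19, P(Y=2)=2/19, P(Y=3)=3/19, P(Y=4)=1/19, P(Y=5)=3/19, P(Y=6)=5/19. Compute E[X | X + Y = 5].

61/27

P(X + Y = 5) = 9/133.
Summing X·P(x,y) over outcomes with X + Y = 5 gives 61/399.
E[X | X + Y = 5] = (61/399) / (9/133) = 61/27.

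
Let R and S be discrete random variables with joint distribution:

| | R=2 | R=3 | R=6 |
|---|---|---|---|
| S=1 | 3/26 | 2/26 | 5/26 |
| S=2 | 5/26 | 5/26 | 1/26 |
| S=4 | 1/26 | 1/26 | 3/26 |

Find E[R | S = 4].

23/5

P(S = 4) = 5/26.
Σ R·P over the event = 2·(1/26) + 3·(1/26) + 6·(3/26) = 23/26.
E[R | S = 4] = (23/26) / (5/26) = 23/5.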